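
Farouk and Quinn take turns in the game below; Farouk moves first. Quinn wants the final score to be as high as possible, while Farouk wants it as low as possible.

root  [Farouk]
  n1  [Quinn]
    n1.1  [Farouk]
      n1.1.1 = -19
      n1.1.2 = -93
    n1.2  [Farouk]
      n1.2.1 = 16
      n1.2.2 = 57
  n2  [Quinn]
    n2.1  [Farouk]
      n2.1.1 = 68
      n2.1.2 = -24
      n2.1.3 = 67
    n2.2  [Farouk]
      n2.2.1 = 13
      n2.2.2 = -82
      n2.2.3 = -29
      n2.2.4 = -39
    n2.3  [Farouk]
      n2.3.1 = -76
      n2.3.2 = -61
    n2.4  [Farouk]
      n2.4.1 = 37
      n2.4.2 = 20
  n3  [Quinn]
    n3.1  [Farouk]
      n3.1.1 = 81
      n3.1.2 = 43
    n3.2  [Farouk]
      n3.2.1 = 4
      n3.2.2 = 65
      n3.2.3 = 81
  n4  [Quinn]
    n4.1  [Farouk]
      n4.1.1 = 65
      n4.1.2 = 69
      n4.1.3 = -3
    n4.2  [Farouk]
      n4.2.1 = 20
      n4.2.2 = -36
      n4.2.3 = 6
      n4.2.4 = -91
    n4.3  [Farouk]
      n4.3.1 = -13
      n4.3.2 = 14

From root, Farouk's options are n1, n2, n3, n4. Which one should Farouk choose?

n1.1 (Farouk): min(-19, -93) = -93
n1.2 (Farouk): min(16, 57) = 16
n1 (Quinn): max(-93, 16) = 16
n2.1 (Farouk): min(68, -24, 67) = -24
n2.2 (Farouk): min(13, -82, -29, -39) = -82
n2.3 (Farouk): min(-76, -61) = -76
n2.4 (Farouk): min(37, 20) = 20
n2 (Quinn): max(-24, -82, -76, 20) = 20
n3.1 (Farouk): min(81, 43) = 43
n3.2 (Farouk): min(4, 65, 81) = 4
n3 (Quinn): max(43, 4) = 43
n4.1 (Farouk): min(65, 69, -3) = -3
n4.2 (Farouk): min(20, -36, 6, -91) = -91
n4.3 (Farouk): min(-13, 14) = -13
n4 (Quinn): max(-3, -91, -13) = -3
root (Farouk): min(16, 20, 43, -3) = -3
Farouk at root wants the lowest of {n1=16, n2=20, n3=43, n4=-3}, so chooses n4.

n4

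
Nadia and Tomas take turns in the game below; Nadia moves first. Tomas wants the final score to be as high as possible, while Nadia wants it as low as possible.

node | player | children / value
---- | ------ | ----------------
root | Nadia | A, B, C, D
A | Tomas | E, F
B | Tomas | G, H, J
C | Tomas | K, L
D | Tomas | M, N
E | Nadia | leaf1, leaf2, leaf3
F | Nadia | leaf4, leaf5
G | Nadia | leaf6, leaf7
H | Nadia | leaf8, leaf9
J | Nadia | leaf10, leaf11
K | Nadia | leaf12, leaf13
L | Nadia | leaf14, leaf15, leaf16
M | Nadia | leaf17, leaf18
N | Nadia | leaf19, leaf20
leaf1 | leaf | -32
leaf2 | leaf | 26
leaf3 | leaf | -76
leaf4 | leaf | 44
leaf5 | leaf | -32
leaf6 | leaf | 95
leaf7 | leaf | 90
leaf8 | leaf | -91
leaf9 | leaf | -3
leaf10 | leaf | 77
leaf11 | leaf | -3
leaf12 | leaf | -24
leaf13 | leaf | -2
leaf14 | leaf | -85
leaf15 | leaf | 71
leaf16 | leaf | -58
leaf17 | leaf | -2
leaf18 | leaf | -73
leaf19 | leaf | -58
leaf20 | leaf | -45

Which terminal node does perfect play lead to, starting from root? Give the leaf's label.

leaf19

E (Nadia): min(-32, 26, -76) = -76
F (Nadia): min(44, -32) = -32
A (Tomas): max(-76, -32) = -32
G (Nadia): min(95, 90) = 90
H (Nadia): min(-91, -3) = -91
J (Nadia): min(77, -3) = -3
B (Tomas): max(90, -91, -3) = 90
K (Nadia): min(-24, -2) = -24
L (Nadia): min(-85, 71, -58) = -85
C (Tomas): max(-24, -85) = -24
M (Nadia): min(-2, -73) = -73
N (Nadia): min(-58, -45) = -58
D (Tomas): max(-73, -58) = -58
root (Nadia): min(-32, 90, -24, -58) = -58
At root, Nadia picks D (lowest: -58).
At D, Tomas picks N (highest: -58).
At N, Nadia picks leaf19 (lowest: -58).
Terminal value -58.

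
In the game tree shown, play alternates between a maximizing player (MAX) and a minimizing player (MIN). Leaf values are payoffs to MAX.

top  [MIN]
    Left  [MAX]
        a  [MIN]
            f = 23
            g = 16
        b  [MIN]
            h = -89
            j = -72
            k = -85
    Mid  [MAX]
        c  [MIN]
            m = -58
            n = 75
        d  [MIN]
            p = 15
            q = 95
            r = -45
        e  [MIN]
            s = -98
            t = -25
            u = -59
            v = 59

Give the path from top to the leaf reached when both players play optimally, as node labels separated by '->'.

a (MIN): min(23, 16) = 16
b (MIN): min(-89, -72, -85) = -89
Left (MAX): max(16, -89) = 16
c (MIN): min(-58, 75) = -58
d (MIN): min(15, 95, -45) = -45
e (MIN): min(-98, -25, -59, 59) = -98
Mid (MAX): max(-58, -45, -98) = -45
top (MIN): min(16, -45) = -45
At top, MIN picks Mid (lowest: -45).
At Mid, MAX picks d (highest: -45).
At d, MIN picks r (lowest: -45).
Terminal value -45.

top -> Mid -> d -> r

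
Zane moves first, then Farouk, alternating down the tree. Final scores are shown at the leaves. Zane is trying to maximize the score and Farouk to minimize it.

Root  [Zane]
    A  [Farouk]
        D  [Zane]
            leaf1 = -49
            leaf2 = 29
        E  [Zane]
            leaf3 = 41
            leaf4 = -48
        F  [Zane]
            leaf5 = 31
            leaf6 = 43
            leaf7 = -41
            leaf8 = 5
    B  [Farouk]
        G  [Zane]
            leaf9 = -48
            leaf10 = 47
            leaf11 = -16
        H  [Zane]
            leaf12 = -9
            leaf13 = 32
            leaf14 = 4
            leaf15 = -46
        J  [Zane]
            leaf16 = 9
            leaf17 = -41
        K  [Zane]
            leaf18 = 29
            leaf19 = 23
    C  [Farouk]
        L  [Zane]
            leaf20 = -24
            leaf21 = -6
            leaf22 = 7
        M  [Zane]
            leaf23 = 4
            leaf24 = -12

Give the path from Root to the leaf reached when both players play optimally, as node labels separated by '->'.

Root -> A -> D -> leaf2

D (Zane): max(-49, 29) = 29
E (Zane): max(41, -48) = 41
F (Zane): max(31, 43, -41, 5) = 43
A (Farouk): min(29, 41, 43) = 29
G (Zane): max(-48, 47, -16) = 47
H (Zane): max(-9, 32, 4, -46) = 32
J (Zane): max(9, -41) = 9
K (Zane): max(29, 23) = 29
B (Farouk): min(47, 32, 9, 29) = 9
L (Zane): max(-24, -6, 7) = 7
M (Zane): max(4, -12) = 4
C (Farouk): min(7, 4) = 4
Root (Zane): max(29, 9, 4) = 29
At Root, Zane picks A (highest: 29).
At A, Farouk picks D (lowest: 29).
At D, Zane picks leaf2 (highest: 29).
Terminal value 29.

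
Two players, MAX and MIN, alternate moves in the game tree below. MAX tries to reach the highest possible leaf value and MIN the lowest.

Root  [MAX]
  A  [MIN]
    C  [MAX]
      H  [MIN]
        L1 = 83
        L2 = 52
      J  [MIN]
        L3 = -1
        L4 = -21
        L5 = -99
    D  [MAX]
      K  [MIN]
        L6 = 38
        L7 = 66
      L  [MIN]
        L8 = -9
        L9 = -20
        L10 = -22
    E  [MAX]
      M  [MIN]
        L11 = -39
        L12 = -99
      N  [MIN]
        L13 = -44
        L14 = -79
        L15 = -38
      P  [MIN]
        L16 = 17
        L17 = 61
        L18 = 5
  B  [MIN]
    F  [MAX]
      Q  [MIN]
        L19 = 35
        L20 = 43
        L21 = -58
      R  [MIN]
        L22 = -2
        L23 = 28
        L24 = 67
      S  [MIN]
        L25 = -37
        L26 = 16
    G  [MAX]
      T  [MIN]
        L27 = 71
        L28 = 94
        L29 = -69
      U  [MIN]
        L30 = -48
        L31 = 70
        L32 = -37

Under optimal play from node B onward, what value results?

Q (MIN): min(35, 43, -58) = -58
R (MIN): min(-2, 28, 67) = -2
S (MIN): min(-37, 16) = -37
F (MAX): max(-58, -2, -37) = -2
T (MIN): min(71, 94, -69) = -69
U (MIN): min(-48, 70, -37) = -48
G (MAX): max(-69, -48) = -48
B (MIN): min(-2, -48) = -48

-48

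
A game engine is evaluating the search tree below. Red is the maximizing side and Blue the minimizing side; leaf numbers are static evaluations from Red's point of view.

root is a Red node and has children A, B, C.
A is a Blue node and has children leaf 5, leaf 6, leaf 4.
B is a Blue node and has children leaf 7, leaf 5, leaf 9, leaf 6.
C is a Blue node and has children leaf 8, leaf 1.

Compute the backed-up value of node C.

1

C (Blue): min(8, 1) = 1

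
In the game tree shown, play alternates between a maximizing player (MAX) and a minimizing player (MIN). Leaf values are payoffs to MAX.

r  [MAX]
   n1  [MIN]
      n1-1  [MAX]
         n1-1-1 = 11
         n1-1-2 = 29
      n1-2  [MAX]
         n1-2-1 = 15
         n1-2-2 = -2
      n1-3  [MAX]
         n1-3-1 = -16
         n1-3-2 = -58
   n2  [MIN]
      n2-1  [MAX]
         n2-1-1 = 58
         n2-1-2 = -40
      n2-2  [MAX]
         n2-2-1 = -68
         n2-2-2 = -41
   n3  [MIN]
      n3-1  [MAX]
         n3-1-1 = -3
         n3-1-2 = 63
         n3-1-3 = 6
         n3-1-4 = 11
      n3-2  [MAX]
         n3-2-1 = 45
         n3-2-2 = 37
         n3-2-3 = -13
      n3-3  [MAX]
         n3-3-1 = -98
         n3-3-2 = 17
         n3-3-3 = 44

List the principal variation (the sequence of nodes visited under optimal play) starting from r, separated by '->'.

n1-1 (MAX): max(11, 29) = 29
n1-2 (MAX): max(15, -2) = 15
n1-3 (MAX): max(-16, -58) = -16
n1 (MIN): min(29, 15, -16) = -16
n2-1 (MAX): max(58, -40) = 58
n2-2 (MAX): max(-68, -41) = -41
n2 (MIN): min(58, -41) = -41
n3-1 (MAX): max(-3, 63, 6, 11) = 63
n3-2 (MAX): max(45, 37, -13) = 45
n3-3 (MAX): max(-98, 17, 44) = 44
n3 (MIN): min(63, 45, 44) = 44
r (MAX): max(-16, -41, 44) = 44
At r, MAX picks n3 (highest: 44).
At n3, MIN picks n3-3 (lowest: 44).
At n3-3, MAX picks n3-3-3 (highest: 44).
Terminal value 44.

r -> n3 -> n3-3 -> n3-3-3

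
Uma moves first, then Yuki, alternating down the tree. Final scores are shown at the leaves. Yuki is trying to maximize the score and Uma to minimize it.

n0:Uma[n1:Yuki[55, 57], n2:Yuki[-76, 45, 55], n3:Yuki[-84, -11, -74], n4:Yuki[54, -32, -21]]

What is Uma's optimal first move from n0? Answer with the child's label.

n3

n1 (Yuki): max(55, 57) = 57
n2 (Yuki): max(-76, 45, 55) = 55
n3 (Yuki): max(-84, -11, -74) = -11
n4 (Yuki): max(54, -32, -21) = 54
n0 (Uma): min(57, 55, -11, 54) = -11
Uma at n0 wants the lowest of {n1=57, n2=55, n3=-11, n4=54}, so chooses n3.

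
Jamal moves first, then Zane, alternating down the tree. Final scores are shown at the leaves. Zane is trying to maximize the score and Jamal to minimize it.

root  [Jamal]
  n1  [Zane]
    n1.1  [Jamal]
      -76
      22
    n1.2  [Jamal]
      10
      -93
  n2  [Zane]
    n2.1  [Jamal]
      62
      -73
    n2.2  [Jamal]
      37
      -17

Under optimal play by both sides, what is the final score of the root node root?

n1.1 (Jamal): min(-76, 22) = -76
n1.2 (Jamal): min(10, -93) = -93
n1 (Zane): max(-76, -93) = -76
n2.1 (Jamal): min(62, -73) = -73
n2.2 (Jamal): min(37, -17) = -17
n2 (Zane): max(-73, -17) = -17
root (Jamal): min(-76, -17) = -76

-76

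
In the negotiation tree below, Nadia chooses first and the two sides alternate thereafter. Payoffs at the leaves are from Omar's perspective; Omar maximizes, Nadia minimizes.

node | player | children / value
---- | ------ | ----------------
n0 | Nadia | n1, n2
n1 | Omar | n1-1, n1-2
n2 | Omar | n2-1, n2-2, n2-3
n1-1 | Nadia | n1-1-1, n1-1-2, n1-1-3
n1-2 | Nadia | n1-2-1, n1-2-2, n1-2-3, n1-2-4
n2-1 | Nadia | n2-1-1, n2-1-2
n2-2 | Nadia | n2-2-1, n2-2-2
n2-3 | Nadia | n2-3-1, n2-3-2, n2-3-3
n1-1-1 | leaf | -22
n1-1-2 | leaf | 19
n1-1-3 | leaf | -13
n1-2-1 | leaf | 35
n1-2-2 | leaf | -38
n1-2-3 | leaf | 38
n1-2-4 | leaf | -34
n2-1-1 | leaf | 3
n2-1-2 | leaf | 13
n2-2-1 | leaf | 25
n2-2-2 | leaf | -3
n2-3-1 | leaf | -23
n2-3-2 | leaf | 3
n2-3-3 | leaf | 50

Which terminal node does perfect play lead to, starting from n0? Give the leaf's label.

n1-1 (Nadia): min(-22, 19, -13) = -22
n1-2 (Nadia): min(35, -38, 38, -34) = -38
n1 (Omar): max(-22, -38) = -22
n2-1 (Nadia): min(3, 13) = 3
n2-2 (Nadia): min(25, -3) = -3
n2-3 (Nadia): min(-23, 3, 50) = -23
n2 (Omar): max(3, -3, -23) = 3
n0 (Nadia): min(-22, 3) = -22
At n0, Nadia picks n1 (lowest: -22).
At n1, Omar picks n1-1 (highest: -22).
At n1-1, Nadia picks n1-1-1 (lowest: -22).
Terminal value -22.

n1-1-1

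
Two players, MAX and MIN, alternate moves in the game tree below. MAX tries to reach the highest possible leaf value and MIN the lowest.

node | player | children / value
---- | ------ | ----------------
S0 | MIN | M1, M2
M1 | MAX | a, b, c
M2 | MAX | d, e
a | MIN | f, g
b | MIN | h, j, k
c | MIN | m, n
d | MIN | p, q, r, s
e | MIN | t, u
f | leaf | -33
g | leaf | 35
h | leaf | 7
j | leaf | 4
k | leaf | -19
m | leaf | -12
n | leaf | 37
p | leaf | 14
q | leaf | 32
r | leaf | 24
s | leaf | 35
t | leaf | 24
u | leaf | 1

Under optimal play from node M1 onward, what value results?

-12

a (MIN): min(-33, 35) = -33
b (MIN): min(7, 4, -19) = -19
c (MIN): min(-12, 37) = -12
M1 (MAX): max(-33, -19, -12) = -12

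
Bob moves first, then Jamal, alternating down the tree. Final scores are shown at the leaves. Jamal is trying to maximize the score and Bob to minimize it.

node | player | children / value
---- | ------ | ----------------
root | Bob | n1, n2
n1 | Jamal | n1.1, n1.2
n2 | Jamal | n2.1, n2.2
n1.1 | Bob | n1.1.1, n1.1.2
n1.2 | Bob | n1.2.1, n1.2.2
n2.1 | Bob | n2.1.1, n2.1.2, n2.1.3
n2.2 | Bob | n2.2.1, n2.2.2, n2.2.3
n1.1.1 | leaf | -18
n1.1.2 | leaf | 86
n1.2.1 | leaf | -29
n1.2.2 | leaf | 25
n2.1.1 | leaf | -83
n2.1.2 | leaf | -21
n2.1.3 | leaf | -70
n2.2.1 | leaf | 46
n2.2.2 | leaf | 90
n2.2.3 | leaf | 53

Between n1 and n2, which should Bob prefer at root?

n1

n1.1 (Bob): min(-18, 86) = -18
n1.2 (Bob): min(-29, 25) = -29
n1 (Jamal): max(-18, -29) = -18
n2.1 (Bob): min(-83, -21, -70) = -83
n2.2 (Bob): min(46, 90, 53) = 46
n2 (Jamal): max(-83, 46) = 46
Bob prefers the lower value; n1=-18, n2=46. n1 is better since -18 < 46.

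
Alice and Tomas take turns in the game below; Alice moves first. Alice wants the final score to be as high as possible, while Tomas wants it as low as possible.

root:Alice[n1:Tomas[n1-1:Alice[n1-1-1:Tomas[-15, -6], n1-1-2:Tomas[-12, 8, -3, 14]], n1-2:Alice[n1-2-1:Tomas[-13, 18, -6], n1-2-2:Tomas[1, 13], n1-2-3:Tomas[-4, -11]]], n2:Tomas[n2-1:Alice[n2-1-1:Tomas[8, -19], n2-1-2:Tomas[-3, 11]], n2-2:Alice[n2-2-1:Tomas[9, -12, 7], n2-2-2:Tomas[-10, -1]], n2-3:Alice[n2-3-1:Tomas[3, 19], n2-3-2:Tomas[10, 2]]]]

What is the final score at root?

n1-1-1 (Tomas): min(-15, -6) = -15
n1-1-2 (Tomas): min(-12, 8, -3, 14) = -12
n1-1 (Alice): max(-15, -12) = -12
n1-2-1 (Tomas): min(-13, 18, -6) = -13
n1-2-2 (Tomas): min(1, 13) = 1
n1-2-3 (Tomas): min(-4, -11) = -11
n1-2 (Alice): max(-13, 1, -11) = 1
n1 (Tomas): min(-12, 1) = -12
n2-1-1 (Tomas): min(8, -19) = -19
n2-1-2 (Tomas): min(-3, 11) = -3
n2-1 (Alice): max(-19, -3) = -3
n2-2-1 (Tomas): min(9, -12, 7) = -12
n2-2-2 (Tomas): min(-10, -1) = -10
n2-2 (Alice): max(-12, -10) = -10
n2-3-1 (Tomas): min(3, 19) = 3
n2-3-2 (Tomas): min(10, 2) = 2
n2-3 (Alice): max(3, 2) = 3
n2 (Tomas): min(-3, -10, 3) = -10
root (Alice): max(-12, -10) = -10

-10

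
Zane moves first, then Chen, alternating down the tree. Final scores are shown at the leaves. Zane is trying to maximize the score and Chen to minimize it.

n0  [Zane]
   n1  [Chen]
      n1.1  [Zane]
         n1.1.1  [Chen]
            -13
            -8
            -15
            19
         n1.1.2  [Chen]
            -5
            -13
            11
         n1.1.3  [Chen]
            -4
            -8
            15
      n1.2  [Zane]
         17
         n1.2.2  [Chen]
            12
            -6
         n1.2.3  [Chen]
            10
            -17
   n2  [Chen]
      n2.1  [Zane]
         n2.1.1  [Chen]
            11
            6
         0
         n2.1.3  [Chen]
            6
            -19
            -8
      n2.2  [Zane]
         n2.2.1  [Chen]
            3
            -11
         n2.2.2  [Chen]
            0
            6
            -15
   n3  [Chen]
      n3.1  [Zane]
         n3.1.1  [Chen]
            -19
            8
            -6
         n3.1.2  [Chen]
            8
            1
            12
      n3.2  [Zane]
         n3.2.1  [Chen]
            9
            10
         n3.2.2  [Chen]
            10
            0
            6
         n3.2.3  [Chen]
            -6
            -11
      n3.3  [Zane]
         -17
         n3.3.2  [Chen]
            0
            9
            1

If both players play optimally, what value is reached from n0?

0

n1.1.1 (Chen): min(-13, -8, -15, 19) = -15
n1.1.2 (Chen): min(-5, -13, 11) = -13
n1.1.3 (Chen): min(-4, -8, 15) = -8
n1.1 (Zane): max(-15, -13, -8) = -8
n1.2.2 (Chen): min(12, -6) = -6
n1.2.3 (Chen): min(10, -17) = -17
n1.2 (Zane): max(17, -6, -17) = 17
n1 (Chen): min(-8, 17) = -8
n2.1.1 (Chen): min(11, 6) = 6
n2.1.3 (Chen): min(6, -19, -8) = -19
n2.1 (Zane): max(6, 0, -19) = 6
n2.2.1 (Chen): min(3, -11) = -11
n2.2.2 (Chen): min(0, 6, -15) = -15
n2.2 (Zane): max(-11, -15) = -11
n2 (Chen): min(6, -11) = -11
n3.1.1 (Chen): min(-19, 8, -6) = -19
n3.1.2 (Chen): min(8, 1, 12) = 1
n3.1 (Zane): max(-19, 1) = 1
n3.2.1 (Chen): min(9, 10) = 9
n3.2.2 (Chen): min(10, 0, 6) = 0
n3.2.3 (Chen): min(-6, -11) = -11
n3.2 (Zane): max(9, 0, -11) = 9
n3.3.2 (Chen): min(0, 9, 1) = 0
n3.3 (Zane): max(-17, 0) = 0
n3 (Chen): min(1, 9, 0) = 0
n0 (Zane): max(-8, -11, 0) = 0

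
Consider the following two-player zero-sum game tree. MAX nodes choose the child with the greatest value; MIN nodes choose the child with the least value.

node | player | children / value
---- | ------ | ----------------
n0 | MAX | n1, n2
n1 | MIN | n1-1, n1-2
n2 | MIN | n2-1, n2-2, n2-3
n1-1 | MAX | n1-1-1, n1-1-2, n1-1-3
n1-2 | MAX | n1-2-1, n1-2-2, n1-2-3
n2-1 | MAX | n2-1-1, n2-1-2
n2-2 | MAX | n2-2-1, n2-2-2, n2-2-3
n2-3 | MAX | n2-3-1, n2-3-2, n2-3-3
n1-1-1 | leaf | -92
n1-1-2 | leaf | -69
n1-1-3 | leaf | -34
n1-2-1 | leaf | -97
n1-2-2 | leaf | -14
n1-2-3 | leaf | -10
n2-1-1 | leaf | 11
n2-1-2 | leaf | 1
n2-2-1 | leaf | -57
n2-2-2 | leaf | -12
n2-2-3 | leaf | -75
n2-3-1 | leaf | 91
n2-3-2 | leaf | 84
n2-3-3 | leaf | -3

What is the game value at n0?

-12

n1-1 (MAX): max(-92, -69, -34) = -34
n1-2 (MAX): max(-97, -14, -10) = -10
n1 (MIN): min(-34, -10) = -34
n2-1 (MAX): max(11, 1) = 11
n2-2 (MAX): max(-57, -12, -75) = -12
n2-3 (MAX): max(91, 84, -3) = 91
n2 (MIN): min(11, -12, 91) = -12
n0 (MAX): max(-34, -12) = -12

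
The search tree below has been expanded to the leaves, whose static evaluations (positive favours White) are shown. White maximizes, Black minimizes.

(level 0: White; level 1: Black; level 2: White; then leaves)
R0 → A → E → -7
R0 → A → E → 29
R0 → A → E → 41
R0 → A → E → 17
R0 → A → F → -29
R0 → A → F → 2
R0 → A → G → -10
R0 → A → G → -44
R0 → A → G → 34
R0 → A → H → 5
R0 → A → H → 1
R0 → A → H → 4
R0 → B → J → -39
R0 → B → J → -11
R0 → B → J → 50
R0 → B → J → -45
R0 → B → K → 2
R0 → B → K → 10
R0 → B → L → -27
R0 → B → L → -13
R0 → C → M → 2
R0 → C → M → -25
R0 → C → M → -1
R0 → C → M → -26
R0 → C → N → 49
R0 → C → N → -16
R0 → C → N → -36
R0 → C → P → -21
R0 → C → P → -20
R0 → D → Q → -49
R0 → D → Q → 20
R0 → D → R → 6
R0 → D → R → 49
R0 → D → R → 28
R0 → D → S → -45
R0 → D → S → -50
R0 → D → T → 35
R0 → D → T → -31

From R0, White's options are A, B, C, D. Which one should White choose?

E (White): max(-7, 29, 41, 17) = 41
F (White): max(-29, 2) = 2
G (White): max(-10, -44, 34) = 34
H (White): max(5, 1, 4) = 5
A (Black): min(41, 2, 34, 5) = 2
J (White): max(-39, -11, 50, -45) = 50
K (White): max(2, 10) = 10
L (White): max(-27, -13) = -13
B (Black): min(50, 10, -13) = -13
M (White): max(2, -25, -1, -26) = 2
N (White): max(49, -16, -36) = 49
P (White): max(-21, -20) = -20
C (Black): min(2, 49, -20) = -20
Q (White): max(-49, 20) = 20
R (White): max(6, 49, 28) = 49
S (White): max(-45, -50) = -45
T (White): max(35, -31) = 35
D (Black): min(20, 49, -45, 35) = -45
R0 (White): max(2, -13, -20, -45) = 2
White at R0 wants the highest of {A=2, B=-13, C=-20, D=-45}, so chooses A.

A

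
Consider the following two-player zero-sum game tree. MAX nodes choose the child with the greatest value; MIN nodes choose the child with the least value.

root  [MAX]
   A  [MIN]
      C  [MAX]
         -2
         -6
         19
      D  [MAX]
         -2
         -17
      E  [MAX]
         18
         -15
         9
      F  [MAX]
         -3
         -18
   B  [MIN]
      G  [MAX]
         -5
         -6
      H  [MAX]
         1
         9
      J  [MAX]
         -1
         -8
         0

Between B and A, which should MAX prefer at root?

A

G (MAX): max(-5, -6) = -5
H (MAX): max(1, 9) = 9
J (MAX): max(-1, -8, 0) = 0
B (MIN): min(-5, 9, 0) = -5
C (MAX): max(-2, -6, 19) = 19
D (MAX): max(-2, -17) = -2
E (MAX): max(18, -15, 9) = 18
F (MAX): max(-3, -18) = -3
A (MIN): min(19, -2, 18, -3) = -3
MAX prefers the higher value; B=-5, A=-3. A is better since -3 > -5.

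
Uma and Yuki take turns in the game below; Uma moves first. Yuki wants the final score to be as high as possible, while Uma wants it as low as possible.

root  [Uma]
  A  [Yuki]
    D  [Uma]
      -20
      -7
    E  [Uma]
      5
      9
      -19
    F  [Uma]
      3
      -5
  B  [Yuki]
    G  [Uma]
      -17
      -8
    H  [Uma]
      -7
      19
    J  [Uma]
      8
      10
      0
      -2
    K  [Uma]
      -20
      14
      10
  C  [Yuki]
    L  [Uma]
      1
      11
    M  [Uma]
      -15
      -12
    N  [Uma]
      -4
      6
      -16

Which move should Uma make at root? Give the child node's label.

A

D (Uma): min(-20, -7) = -20
E (Uma): min(5, 9, -19) = -19
F (Uma): min(3, -5) = -5
A (Yuki): max(-20, -19, -5) = -5
G (Uma): min(-17, -8) = -17
H (Uma): min(-7, 19) = -7
J (Uma): min(8, 10, 0, -2) = -2
K (Uma): min(-20, 14, 10) = -20
B (Yuki): max(-17, -7, -2, -20) = -2
L (Uma): min(1, 11) = 1
M (Uma): min(-15, -12) = -15
N (Uma): min(-4, 6, -16) = -16
C (Yuki): max(1, -15, -16) = 1
root (Uma): min(-5, -2, 1) = -5
Uma at root wants the lowest of {A=-5, B=-2, C=1}, so chooses A.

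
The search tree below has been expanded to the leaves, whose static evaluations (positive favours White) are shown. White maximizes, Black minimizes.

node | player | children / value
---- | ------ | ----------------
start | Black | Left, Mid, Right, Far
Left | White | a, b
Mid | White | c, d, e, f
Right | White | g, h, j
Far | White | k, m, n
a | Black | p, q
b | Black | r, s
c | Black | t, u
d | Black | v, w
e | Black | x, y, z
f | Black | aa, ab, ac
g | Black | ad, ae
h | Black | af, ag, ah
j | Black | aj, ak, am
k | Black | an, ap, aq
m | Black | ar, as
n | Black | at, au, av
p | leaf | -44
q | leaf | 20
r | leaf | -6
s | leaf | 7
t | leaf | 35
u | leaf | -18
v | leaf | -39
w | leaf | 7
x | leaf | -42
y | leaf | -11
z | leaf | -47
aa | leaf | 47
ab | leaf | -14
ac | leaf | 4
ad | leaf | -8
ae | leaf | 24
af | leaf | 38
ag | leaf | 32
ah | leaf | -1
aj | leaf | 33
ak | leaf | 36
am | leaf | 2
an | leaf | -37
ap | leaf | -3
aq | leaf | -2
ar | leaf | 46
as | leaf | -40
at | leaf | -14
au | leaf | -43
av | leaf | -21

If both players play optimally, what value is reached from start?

a (Black): min(-44, 20) = -44
b (Black): min(-6, 7) = -6
Left (White): max(-44, -6) = -6
c (Black): min(35, -18) = -18
d (Black): min(-39, 7) = -39
e (Black): min(-42, -11, -47) = -47
f (Black): min(47, -14, 4) = -14
Mid (White): max(-18, -39, -47, -14) = -14
g (Black): min(-8, 24) = -8
h (Black): min(38, 32, -1) = -1
j (Black): min(33, 36, 2) = 2
Right (White): max(-8, -1, 2) = 2
k (Black): min(-37, -3, -2) = -37
m (Black): min(46, -40) = -40
n (Black): min(-14, -43, -21) = -43
Far (White): max(-37, -40, -43) = -37
start (Black): min(-6, -14, 2, -37) = -37

-37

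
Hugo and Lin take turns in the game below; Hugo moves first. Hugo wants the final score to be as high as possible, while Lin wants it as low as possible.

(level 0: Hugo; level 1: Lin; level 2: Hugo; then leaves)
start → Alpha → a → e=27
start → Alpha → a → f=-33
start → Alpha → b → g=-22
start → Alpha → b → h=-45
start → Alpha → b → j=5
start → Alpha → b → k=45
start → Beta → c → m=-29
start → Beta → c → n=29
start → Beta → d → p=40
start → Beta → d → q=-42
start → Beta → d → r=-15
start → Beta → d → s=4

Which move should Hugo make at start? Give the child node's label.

Beta

a (Hugo): max(27, -33) = 27
b (Hugo): max(-22, -45, 5, 45) = 45
Alpha (Lin): min(27, 45) = 27
c (Hugo): max(-29, 29) = 29
d (Hugo): max(40, -42, -15, 4) = 40
Beta (Lin): min(29, 40) = 29
start (Hugo): max(27, 29) = 29
Hugo at start wants the highest of {Alpha=27, Beta=29}, so chooses Beta.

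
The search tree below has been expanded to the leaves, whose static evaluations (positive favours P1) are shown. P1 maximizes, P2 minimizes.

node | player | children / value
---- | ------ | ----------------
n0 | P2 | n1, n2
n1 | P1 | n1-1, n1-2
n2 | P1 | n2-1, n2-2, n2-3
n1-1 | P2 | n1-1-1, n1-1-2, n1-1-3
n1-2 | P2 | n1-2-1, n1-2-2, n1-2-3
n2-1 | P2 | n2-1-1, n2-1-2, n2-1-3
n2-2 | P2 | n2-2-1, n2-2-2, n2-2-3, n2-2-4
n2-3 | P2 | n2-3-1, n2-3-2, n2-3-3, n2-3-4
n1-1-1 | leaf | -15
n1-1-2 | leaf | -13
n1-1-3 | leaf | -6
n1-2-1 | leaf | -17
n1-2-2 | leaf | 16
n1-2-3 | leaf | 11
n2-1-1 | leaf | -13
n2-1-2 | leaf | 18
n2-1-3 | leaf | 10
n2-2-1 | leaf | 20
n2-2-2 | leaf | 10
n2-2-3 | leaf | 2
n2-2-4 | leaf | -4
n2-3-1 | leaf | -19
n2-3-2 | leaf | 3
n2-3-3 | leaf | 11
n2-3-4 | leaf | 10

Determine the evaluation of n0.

-15

n1-1 (P2): min(-15, -13, -6) = -15
n1-2 (P2): min(-17, 16, 11) = -17
n1 (P1): max(-15, -17) = -15
n2-1 (P2): min(-13, 18, 10) = -13
n2-2 (P2): min(20, 10, 2, -4) = -4
n2-3 (P2): min(-19, 3, 11, 10) = -19
n2 (P1): max(-13, -4, -19) = -4
n0 (P2): min(-15, -4) = -15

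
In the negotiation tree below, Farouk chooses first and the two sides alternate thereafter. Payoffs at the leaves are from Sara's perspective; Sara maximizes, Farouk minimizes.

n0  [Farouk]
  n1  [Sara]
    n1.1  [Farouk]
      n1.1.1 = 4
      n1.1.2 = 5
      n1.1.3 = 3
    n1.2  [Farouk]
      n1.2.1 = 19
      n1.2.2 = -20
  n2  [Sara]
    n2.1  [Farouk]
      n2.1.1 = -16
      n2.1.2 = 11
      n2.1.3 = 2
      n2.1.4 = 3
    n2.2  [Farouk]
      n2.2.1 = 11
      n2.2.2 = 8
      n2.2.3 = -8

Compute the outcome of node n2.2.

n2.2 (Farouk): min(11, 8, -8) = -8

-8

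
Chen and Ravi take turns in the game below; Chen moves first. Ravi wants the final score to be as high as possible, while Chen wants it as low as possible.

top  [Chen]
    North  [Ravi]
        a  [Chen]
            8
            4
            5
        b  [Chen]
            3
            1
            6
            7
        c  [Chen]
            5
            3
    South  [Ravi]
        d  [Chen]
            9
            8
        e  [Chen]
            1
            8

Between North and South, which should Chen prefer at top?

a (Chen): min(8, 4, 5) = 4
b (Chen): min(3, 1, 6, 7) = 1
c (Chen): min(5, 3) = 3
North (Ravi): max(4, 1, 3) = 4
d (Chen): min(9, 8) = 8
e (Chen): min(1, 8) = 1
South (Ravi): max(8, 1) = 8
Chen prefers the lower value; North=4, South=8. North is better since 4 < 8.

North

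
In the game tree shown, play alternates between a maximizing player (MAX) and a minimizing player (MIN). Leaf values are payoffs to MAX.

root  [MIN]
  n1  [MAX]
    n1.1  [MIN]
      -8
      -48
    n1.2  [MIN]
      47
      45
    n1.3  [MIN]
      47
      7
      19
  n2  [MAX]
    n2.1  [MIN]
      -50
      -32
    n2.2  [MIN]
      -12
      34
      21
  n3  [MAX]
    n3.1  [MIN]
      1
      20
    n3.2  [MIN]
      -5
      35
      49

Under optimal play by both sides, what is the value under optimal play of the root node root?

n1.1 (MIN): min(-8, -48) = -48
n1.2 (MIN): min(47, 45) = 45
n1.3 (MIN): min(47, 7, 19) = 7
n1 (MAX): max(-48, 45, 7) = 45
n2.1 (MIN): min(-50, -32) = -50
n2.2 (MIN): min(-12, 34, 21) = -12
n2 (MAX): max(-50, -12) = -12
n3.1 (MIN): min(1, 20) = 1
n3.2 (MIN): min(-5, 35, 49) = -5
n3 (MAX): max(1, -5) = 1
root (MIN): min(45, -12, 1) = -12

-12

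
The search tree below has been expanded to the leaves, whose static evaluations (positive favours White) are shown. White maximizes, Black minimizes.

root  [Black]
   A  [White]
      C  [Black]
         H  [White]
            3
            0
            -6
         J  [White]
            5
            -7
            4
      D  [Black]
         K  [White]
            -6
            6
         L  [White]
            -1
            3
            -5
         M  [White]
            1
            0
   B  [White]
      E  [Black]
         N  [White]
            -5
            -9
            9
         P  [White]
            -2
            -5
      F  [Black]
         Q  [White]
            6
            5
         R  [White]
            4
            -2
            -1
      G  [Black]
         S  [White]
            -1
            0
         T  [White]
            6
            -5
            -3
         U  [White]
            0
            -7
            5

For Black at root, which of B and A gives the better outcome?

A

N (White): max(-5, -9, 9) = 9
P (White): max(-2, -5) = -2
E (Black): min(9, -2) = -2
Q (White): max(6, 5) = 6
R (White): max(4, -2, -1) = 4
F (Black): min(6, 4) = 4
S (White): max(-1, 0) = 0
T (White): max(6, -5, -3) = 6
U (White): max(0, -7, 5) = 5
G (Black): min(0, 6, 5) = 0
B (White): max(-2, 4, 0) = 4
H (White): max(3, 0, -6) = 3
J (White): max(5, -7, 4) = 5
C (Black): min(3, 5) = 3
K (White): max(-6, 6) = 6
L (White): max(-1, 3, -5) = 3
M (White): max(1, 0) = 1
D (Black): min(6, 3, 1) = 1
A (White): max(3, 1) = 3
Black prefers the lower value; B=4, A=3. A is better since 3 < 4.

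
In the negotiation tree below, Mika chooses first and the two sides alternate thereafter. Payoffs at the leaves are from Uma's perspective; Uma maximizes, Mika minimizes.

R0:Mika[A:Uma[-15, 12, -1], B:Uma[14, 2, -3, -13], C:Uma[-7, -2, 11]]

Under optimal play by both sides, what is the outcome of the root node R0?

11

A (Uma): max(-15, 12, -1) = 12
B (Uma): max(14, 2, -3, -13) = 14
C (Uma): max(-7, -2, 11) = 11
R0 (Mika): min(12, 14, 11) = 11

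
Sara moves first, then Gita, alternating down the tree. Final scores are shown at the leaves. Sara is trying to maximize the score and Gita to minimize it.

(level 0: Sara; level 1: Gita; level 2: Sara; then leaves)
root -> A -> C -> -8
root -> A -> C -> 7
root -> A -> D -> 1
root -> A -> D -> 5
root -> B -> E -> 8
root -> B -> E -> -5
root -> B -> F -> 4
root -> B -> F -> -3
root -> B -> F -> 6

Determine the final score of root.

6

C (Sara): max(-8, 7) = 7
D (Sara): max(1, 5) = 5
A (Gita): min(7, 5) = 5
E (Sara): max(8, -5) = 8
F (Sara): max(4, -3, 6) = 6
B (Gita): min(8, 6) = 6
root (Sara): max(5, 6) = 6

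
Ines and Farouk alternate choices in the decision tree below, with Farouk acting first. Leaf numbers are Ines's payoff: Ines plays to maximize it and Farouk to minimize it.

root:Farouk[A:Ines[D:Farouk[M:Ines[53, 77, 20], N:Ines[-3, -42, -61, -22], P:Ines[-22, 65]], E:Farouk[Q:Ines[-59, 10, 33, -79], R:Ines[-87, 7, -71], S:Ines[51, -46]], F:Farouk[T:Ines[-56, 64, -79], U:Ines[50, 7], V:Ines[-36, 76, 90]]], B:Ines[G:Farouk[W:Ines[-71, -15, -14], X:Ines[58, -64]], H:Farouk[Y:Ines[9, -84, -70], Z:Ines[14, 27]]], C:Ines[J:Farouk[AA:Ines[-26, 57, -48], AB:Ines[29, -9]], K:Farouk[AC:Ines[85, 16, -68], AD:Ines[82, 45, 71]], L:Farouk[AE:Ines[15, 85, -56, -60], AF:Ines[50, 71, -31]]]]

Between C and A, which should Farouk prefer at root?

AA (Ines): max(-26, 57, -48) = 57
AB (Ines): max(29, -9) = 29
J (Farouk): min(57, 29) = 29
AC (Ines): max(85, 16, -68) = 85
AD (Ines): max(82, 45, 71) = 82
K (Farouk): min(85, 82) = 82
AE (Ines): max(15, 85, -56, -60) = 85
AF (Ines): max(50, 71, -31) = 71
L (Farouk): min(85, 71) = 71
C (Ines): max(29, 82, 71) = 82
M (Ines): max(53, 77, 20) = 77
N (Ines): max(-3, -42, -61, -22) = -3
P (Ines): max(-22, 65) = 65
D (Farouk): min(77, -3, 65) = -3
Q (Ines): max(-59, 10, 33, -79) = 33
R (Ines): max(-87, 7, -71) = 7
S (Ines): max(51, -46) = 51
E (Farouk): min(33, 7, 51) = 7
T (Ines): max(-56, 64, -79) = 64
U (Ines): max(50, 7) = 50
V (Ines): max(-36, 76, 90) = 90
F (Farouk): min(64, 50, 90) = 50
A (Ines): max(-3, 7, 50) = 50
Farouk prefers the lower value; C=82, A=50. A is better since 50 < 82.

A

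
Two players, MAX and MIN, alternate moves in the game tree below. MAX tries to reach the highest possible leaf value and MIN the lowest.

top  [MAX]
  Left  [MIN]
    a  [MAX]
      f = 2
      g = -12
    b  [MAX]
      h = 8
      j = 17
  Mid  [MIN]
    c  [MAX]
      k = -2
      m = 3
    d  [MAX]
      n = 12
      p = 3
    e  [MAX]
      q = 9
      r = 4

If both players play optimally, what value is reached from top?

3

a (MAX): max(2, -12) = 2
b (MAX): max(8, 17) = 17
Left (MIN): min(2, 17) = 2
c (MAX): max(-2, 3) = 3
d (MAX): max(12, 3) = 12
e (MAX): max(9, 4) = 9
Mid (MIN): min(3, 12, 9) = 3
top (MAX): max(2, 3) = 3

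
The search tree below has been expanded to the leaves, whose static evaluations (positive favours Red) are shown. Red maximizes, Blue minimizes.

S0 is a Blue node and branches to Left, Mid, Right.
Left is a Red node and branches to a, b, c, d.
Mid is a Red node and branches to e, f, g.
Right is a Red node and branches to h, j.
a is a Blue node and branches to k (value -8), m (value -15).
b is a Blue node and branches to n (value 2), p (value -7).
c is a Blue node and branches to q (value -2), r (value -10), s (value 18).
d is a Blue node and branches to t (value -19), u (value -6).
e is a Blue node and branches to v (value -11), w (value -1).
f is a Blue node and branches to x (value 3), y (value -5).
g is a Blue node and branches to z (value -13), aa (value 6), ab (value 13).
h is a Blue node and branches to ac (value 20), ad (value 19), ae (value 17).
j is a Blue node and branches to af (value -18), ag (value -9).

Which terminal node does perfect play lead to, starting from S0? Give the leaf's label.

a (Blue): min(-8, -15) = -15
b (Blue): min(2, -7) = -7
c (Blue): min(-2, -10, 18) = -10
d (Blue): min(-19, -6) = -19
Left (Red): max(-15, -7, -10, -19) = -7
e (Blue): min(-11, -1) = -11
f (Blue): min(3, -5) = -5
g (Blue): min(-13, 6, 13) = -13
Mid (Red): max(-11, -5, -13) = -5
h (Blue): min(20, 19, 17) = 17
j (Blue): min(-18, -9) = -18
Right (Red): max(17, -18) = 17
S0 (Blue): min(-7, -5, 17) = -7
At S0, Blue picks Left (lowest: -7).
At Left, Red picks b (highest: -7).
At b, Blue picks p (lowest: -7).
Terminal value -7.

p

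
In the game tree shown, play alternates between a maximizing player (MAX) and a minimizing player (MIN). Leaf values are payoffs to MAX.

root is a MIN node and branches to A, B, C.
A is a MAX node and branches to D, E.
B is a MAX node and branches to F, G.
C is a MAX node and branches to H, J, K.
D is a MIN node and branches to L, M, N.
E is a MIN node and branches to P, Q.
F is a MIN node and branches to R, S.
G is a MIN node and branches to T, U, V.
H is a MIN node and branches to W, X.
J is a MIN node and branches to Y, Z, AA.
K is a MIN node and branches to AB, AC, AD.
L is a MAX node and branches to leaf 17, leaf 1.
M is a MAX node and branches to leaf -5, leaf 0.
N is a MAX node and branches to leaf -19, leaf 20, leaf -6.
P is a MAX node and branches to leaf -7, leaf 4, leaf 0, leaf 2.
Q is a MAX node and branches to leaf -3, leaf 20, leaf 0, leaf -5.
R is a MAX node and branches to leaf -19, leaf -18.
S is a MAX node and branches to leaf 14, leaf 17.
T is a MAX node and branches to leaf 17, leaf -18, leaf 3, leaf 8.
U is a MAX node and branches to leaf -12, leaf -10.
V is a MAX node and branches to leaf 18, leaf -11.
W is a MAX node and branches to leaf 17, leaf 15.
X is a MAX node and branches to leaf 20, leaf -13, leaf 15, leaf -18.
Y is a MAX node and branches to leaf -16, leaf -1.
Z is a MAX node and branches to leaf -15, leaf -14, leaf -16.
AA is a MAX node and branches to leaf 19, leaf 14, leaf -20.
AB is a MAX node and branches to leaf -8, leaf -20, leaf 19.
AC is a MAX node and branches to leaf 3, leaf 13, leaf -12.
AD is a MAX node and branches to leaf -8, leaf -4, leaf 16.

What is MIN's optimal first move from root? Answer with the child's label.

L (MAX): max(17, 1) = 17
M (MAX): max(-5, 0) = 0
N (MAX): max(-19, 20, -6) = 20
D (MIN): min(17, 0, 20) = 0
P (MAX): max(-7, 4, 0, 2) = 4
Q (MAX): max(-3, 20, 0, -5) = 20
E (MIN): min(4, 20) = 4
A (MAX): max(0, 4) = 4
R (MAX): max(-19, -18) = -18
S (MAX): max(14, 17) = 17
F (MIN): min(-18, 17) = -18
T (MAX): max(17, -18, 3, 8) = 17
U (MAX): max(-12, -10) = -10
V (MAX): max(18, -11) = 18
G (MIN): min(17, -10, 18) = -10
B (MAX): max(-18, -10) = -10
W (MAX): max(17, 15) = 17
X (MAX): max(20, -13, 15, -18) = 20
H (MIN): min(17, 20) = 17
Y (MAX): max(-16, -1) = -1
Z (MAX): max(-15, -14, -16) = -14
AA (MAX): max(19, 14, -20) = 19
J (MIN): min(-1, -14, 19) = -14
AB (MAX): max(-8, -20, 19) = 19
AC (MAX): max(3, 13, -12) = 13
AD (MAX): max(-8, -4, 16) = 16
K (MIN): min(19, 13, 16) = 13
C (MAX): max(17, -14, 13) = 17
root (MIN): min(4, -10, 17) = -10
MIN at root wants the lowest of {A=4, B=-10, C=17}, so chooses B.

B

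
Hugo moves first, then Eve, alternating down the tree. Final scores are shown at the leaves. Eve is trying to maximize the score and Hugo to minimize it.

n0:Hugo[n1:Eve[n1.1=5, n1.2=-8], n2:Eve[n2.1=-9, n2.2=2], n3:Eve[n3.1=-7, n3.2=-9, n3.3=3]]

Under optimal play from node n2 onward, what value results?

n2 (Eve): max(-9, 2) = 2

2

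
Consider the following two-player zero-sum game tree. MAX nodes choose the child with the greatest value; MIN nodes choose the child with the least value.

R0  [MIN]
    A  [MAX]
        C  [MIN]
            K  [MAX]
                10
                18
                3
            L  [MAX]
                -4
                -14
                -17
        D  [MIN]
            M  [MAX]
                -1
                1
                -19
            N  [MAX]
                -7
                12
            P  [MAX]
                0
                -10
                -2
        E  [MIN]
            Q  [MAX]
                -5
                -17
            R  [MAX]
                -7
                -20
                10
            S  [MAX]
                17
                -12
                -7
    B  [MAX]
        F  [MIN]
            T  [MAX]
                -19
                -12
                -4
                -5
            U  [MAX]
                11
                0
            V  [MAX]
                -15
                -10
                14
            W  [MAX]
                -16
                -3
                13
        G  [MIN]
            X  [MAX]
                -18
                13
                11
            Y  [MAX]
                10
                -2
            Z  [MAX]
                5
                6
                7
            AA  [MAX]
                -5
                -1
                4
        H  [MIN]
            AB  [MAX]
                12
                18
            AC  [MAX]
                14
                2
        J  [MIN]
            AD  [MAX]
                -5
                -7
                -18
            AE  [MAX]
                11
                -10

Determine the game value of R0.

K (MAX): max(10, 18, 3) = 18
L (MAX): max(-4, -14, -17) = -4
C (MIN): min(18, -4) = -4
M (MAX): max(-1, 1, -19) = 1
N (MAX): max(-7, 12) = 12
P (MAX): max(0, -10, -2) = 0
D (MIN): min(1, 12, 0) = 0
Q (MAX): max(-5, -17) = -5
R (MAX): max(-7, -20, 10) = 10
S (MAX): max(17, -12, -7) = 17
E (MIN): min(-5, 10, 17) = -5
A (MAX): max(-4, 0, -5) = 0
T (MAX): max(-19, -12, -4, -5) = -4
U (MAX): max(11, 0) = 11
V (MAX): max(-15, -10, 14) = 14
W (MAX): max(-16, -3, 13) = 13
F (MIN): min(-4, 11, 14, 13) = -4
X (MAX): max(-18, 13, 11) = 13
Y (MAX): max(10, -2) = 10
Z (MAX): max(5, 6, 7) = 7
AA (MAX): max(-5, -1, 4) = 4
G (MIN): min(13, 10, 7, 4) = 4
AB (MAX): max(12, 18) = 18
AC (MAX): max(14, 2) = 14
H (MIN): min(18, 14) = 14
AD (MAX): max(-5, -7, -18) = -5
AE (MAX): max(11, -10) = 11
J (MIN): min(-5, 11) = -5
B (MAX): max(-4, 4, 14, -5) = 14
R0 (MIN): min(0, 14) = 0

0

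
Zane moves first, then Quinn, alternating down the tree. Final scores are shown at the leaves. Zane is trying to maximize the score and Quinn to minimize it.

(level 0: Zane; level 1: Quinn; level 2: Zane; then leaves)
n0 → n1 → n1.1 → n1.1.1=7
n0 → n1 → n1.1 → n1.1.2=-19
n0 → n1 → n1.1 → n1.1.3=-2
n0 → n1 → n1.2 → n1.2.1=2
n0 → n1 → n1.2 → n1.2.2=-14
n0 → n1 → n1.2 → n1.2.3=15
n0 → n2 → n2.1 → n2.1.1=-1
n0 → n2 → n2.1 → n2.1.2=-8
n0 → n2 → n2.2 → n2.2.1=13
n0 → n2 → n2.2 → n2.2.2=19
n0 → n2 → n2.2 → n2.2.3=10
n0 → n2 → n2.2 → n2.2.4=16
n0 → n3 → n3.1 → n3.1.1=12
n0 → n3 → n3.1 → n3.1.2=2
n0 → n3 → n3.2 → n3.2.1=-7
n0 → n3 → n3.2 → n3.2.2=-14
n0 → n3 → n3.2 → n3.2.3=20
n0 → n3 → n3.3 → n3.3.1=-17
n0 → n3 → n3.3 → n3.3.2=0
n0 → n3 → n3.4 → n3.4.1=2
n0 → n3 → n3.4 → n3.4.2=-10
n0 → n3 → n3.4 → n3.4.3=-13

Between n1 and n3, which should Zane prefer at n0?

n1.1 (Zane): max(7, -19, -2) = 7
n1.2 (Zane): max(2, -14, 15) = 15
n1 (Quinn): min(7, 15) = 7
n3.1 (Zane): max(12, 2) = 12
n3.2 (Zane): max(-7, -14, 20) = 20
n3.3 (Zane): max(-17, 0) = 0
n3.4 (Zane): max(2, -10, -13) = 2
n3 (Quinn): min(12, 20, 0, 2) = 0
Zane prefers the higher value; n1=7, n3=0. n1 is better since 7 > 0.

n1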